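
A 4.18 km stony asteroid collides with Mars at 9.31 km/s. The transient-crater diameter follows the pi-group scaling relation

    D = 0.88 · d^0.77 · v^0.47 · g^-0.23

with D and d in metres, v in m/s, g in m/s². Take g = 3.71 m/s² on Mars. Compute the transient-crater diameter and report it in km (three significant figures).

In SI units: d = 4180 m, v = 9310 m/s.
d^0.77 = 4180^0.77 = 614.2
v^0.47 = 9310^0.47 = 73.35
g^-0.23 = 3.71^-0.23 = 0.7397
D = 0.88 × 614.2 × 73.35 × 0.7397 = 29326 m
   = 29.33 km

D ≈ 29.3 km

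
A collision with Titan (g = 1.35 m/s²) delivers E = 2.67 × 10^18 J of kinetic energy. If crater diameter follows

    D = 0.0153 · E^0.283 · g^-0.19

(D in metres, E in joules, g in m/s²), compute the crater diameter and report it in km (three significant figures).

E^0.283 = (2.67 × 10^18)^0.283 = 1.639 × 10^5
g^-0.19 = 1.35^-0.19 = 0.9446
D = 0.0153 × 1.639 × 10^5 × 0.9446 = 2369 m
   = 2.369 km

D ≈ 2.37 km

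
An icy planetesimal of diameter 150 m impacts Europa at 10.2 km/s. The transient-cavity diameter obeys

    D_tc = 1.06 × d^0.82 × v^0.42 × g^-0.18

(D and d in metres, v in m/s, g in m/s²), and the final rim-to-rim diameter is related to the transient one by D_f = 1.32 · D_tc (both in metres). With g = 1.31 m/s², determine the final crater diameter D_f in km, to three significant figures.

v = 10200 m/s.
d^0.82 = 150^0.82 = 60.87
v^0.42 = 10200^0.42 = 48.26
g^-0.18 = 1.31^-0.18 = 0.9526
D_tc = 1.06 × 60.87 × 48.26 × 0.9526 = 2966 m
D_f = 1.32 × 2966 = 3915 m
     = 3.915 km

D_f ≈ 3.92 km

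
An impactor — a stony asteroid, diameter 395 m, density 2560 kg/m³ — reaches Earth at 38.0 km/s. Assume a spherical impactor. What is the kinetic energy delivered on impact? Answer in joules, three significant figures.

v = 38000 m/s.
Mass m = (π/6) ρ d³ = (π/6) × 2560 × (395)³ = 8.261 × 10^10 kg
E = ½ m v² = 0.5 × 8.261 × 10^10 × (38000)² = 5.964 × 10^19 J

E ≈ 5.96 × 10^19 J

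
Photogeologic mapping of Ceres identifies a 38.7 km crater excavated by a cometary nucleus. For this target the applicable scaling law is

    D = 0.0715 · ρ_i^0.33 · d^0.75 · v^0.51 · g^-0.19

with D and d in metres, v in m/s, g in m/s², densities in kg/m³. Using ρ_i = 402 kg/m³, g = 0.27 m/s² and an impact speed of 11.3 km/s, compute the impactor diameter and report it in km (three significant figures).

Rearranging for d: d = [D / (0.0715 · 402^0.33 · 11300^0.51 · 0.27^-0.19)]^(1/0.75).
D = 38700 m.
402^0.33 = 7.234
11300^0.51 = 116.7
0.27^-0.19 = 1.282
Denominator = 0.0715 × 7.234 × 116.7 × 1.282 = 77.38
D / 77.38 = 38700 / 77.38 = 500.1
d = 500.1^(1/0.75) = 500.1^1.3333 = 3969 m

d ≈ 3.97 km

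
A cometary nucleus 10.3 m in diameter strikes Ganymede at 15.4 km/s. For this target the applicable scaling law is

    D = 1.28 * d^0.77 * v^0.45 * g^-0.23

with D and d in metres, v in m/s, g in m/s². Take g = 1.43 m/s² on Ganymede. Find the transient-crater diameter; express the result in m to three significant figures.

D ≈ 544 m

In SI units: v = 15400 m/s.
d^0.77 = 10.3^0.77 = 6.024
v^0.45 = 15400^0.45 = 76.63
g^-0.23 = 1.43^-0.23 = 0.9210
D = 1.28 × 6.024 × 76.63 × 0.9210 = 544.2 m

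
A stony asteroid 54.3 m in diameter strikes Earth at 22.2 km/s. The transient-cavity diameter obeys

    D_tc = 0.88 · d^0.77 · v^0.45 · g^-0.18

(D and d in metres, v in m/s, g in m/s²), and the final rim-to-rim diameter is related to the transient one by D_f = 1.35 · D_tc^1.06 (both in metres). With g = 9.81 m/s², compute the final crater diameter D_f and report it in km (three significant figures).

v = 22200 m/s.
d^0.77 = 54.3^0.77 = 21.67
v^0.45 = 22200^0.45 = 90.34
g^-0.18 = 9.81^-0.18 = 0.6630
D_tc = 0.88 × 21.67 × 90.34 × 0.6630 = 1142 m
D_f = 1.35 × (1142)^1.06 = 2352 m
     = 2.352 km

D_f ≈ 2.35 km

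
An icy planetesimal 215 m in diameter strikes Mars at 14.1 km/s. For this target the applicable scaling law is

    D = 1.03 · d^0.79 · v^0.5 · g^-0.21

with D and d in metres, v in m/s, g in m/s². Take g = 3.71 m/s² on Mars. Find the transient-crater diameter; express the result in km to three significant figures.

In SI units: v = 14100 m/s.
d^0.79 = 215^0.79 = 69.60
v^0.5 = 14100^0.5 = 118.7
g^-0.21 = 3.71^-0.21 = 0.7593
D = 1.03 × 69.60 × 118.7 × 0.7593 = 6461 m
   = 6.461 km

D ≈ 6.46 km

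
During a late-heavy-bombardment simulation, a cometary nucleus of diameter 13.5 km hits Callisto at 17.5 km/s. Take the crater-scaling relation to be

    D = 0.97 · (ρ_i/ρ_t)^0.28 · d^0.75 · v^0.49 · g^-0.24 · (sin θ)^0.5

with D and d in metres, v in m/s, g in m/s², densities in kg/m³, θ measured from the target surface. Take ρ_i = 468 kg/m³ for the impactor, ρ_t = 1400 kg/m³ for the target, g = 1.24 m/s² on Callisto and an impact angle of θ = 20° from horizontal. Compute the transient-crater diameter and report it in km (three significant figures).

D ≈ 59.6 km

In SI units: d = 13500 m, v = 17500 m/s.
(ρ_i/ρ_t)^0.28 = (468/1400)^0.28 = 0.7358
d^0.75 = 13500^0.75 = 1252
v^0.49 = 17500^0.49 = 120.0
g^-0.24 = 1.24^-0.24 = 0.9497
(sin 20°)^0.5 = 0.3420^0.5 = 0.5848
D = 0.97 × 0.7358 × 1252 × 120.0 × 0.9497 × 0.5848 = 59554 m
   = 59.55 km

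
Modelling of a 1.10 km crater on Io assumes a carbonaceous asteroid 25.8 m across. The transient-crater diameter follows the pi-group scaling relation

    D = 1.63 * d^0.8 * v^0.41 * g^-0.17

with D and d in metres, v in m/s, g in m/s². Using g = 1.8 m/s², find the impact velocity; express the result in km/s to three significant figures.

Rearranging for v: v = [D / (1.63 · 25.8^0.8 · 1.8^-0.17)]^(1/0.41).
D = 1100 m.
25.8^0.8 = 13.47
1.8^-0.17 = 0.9049
Denominator = 1.63 × 13.47 × 0.9049 = 19.87
D / 19.87 = 1100 / 19.87 = 55.36
v = 55.36^(1/0.41) = 55.36^2.439 = 17851 m/s

v ≈ 17.9 km/s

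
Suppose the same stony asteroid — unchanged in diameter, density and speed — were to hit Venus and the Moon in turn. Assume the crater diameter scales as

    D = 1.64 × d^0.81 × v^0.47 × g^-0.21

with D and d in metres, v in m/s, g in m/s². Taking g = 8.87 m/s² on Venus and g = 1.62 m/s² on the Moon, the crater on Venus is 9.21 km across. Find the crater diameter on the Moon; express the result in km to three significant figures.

All impactor-dependent factors cancel in the ratio, leaving D_Moon/D_Venus = (g_Moon/g_Venus)^-0.21.
(1.62/8.87)^-0.21 = 0.1826^-0.21 = 1.429
D_Moon = 1.429 × 9.21 km = 13.2 km

D ≈ 13.2 km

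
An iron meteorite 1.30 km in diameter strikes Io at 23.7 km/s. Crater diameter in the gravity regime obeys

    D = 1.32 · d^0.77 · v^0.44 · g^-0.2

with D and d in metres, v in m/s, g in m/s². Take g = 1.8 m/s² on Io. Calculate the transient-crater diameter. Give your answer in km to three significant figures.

In SI units: d = 1300 m, v = 23700 m/s.
d^0.77 = 1300^0.77 = 249.9
v^0.44 = 23700^0.44 = 84.12
g^-0.2 = 1.8^-0.2 = 0.8891
D = 1.32 × 249.9 × 84.12 × 0.8891 = 24671 m
   = 24.67 km

D ≈ 24.7 km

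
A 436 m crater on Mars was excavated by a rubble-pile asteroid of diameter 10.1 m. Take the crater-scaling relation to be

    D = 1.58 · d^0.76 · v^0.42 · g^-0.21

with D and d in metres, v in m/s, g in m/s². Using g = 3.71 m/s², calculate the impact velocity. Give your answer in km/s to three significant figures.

v ≈ 19.0 km/s

Rearranging for v: v = [D / (1.58 · 10.1^0.76 · 3.71^-0.21)]^(1/0.42).
10.1^0.76 = 5.798
3.71^-0.21 = 0.7593
Denominator = 1.58 × 5.798 × 0.7593 = 6.956
D / 6.956 = 436 / 6.956 = 62.68
v = 62.68^(1/0.42) = 62.68^2.381 = 19009 m/s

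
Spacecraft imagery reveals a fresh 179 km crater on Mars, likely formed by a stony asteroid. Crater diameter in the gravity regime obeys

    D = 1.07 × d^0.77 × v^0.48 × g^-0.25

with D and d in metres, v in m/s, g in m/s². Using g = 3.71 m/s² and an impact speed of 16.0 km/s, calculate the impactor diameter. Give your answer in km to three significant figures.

Rearranging for d: d = [D / (1.07 · 16000^0.48 · 3.71^-0.25)]^(1/0.77).
D = 179000 m.
16000^0.48 = 104.2
3.71^-0.25 = 0.7205
Denominator = 1.07 × 104.2 × 0.7205 = 80.33
D / 80.33 = 179000 / 80.33 = 2228
d = 2228^(1/0.77) = 2228^1.2987 = 22281 m

d ≈ 22.3 km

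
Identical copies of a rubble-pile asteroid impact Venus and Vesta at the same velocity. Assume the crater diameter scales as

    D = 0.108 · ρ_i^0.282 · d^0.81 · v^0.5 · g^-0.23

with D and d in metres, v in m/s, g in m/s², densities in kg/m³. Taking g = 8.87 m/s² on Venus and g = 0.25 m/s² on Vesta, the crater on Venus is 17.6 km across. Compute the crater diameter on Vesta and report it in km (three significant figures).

D ≈ 40.0 km

All impactor-dependent factors cancel in the ratio, leaving D_Vesta/D_Venus = (g_Vesta/g_Venus)^-0.23.
(0.25/8.87)^-0.23 = 0.02818^-0.23 = 2.273
D_Vesta = 2.273 × 17.6 km = 40.0 km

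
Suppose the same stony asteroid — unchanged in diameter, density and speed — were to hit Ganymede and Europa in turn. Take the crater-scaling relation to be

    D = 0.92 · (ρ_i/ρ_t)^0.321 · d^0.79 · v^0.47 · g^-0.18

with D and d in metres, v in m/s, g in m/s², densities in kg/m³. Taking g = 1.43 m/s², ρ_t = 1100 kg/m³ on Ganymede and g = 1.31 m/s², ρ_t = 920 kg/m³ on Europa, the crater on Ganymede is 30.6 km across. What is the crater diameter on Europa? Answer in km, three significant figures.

D ≈ 32.9 km

The impactor-only factors (d, v, ρ_i) cancel in the ratio, leaving D_Europa/D_Ganymede = (g_Europa/g_Ganymede)^-0.18 · (ρ_t,Ganymede/ρ_t,Europa)^0.321.
(1.31/1.43)^-0.18 = 0.9161^-0.18 = 1.016
(1100/920)^0.321 = 1.196^0.321 = 1.059
Ratio = 1.016 × 1.059 = 1.076
D_Europa = 1.076 × 30.6 km = 32.9 km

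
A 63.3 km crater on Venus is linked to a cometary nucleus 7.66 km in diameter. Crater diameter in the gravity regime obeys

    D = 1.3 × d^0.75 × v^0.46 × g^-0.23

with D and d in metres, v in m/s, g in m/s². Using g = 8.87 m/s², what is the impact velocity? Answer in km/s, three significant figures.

Rearranging for v: v = [D / (1.3 · 7660^0.75 · 8.87^-0.23)]^(1/0.46).
D = 63300 m.
7660^0.75 = 818.8
8.87^-0.23 = 0.6053
Denominator = 1.3 × 818.8 × 0.6053 = 644.3
D / 644.3 = 63300 / 644.3 = 98.25
v = 98.25^(1/0.46) = 98.25^2.1739 = 21435 m/s

v ≈ 21.4 km/s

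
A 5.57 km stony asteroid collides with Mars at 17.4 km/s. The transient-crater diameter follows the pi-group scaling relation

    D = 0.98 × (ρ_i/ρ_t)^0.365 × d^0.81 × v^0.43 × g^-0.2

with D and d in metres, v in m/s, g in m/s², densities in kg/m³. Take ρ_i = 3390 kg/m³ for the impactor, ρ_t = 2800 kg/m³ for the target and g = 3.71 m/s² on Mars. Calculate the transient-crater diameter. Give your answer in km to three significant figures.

In SI units: d = 5570 m, v = 17400 m/s.
(ρ_i/ρ_t)^0.365 = (3390/2800)^0.365 = 1.072
d^0.81 = 5570^0.81 = 1082
v^0.43 = 17400^0.43 = 66.59
g^-0.2 = 3.71^-0.2 = 0.7694
D = 0.98 × 1.072 × 1082 × 66.59 × 0.7694 = 58238 m
   = 58.24 km

D ≈ 58.2 km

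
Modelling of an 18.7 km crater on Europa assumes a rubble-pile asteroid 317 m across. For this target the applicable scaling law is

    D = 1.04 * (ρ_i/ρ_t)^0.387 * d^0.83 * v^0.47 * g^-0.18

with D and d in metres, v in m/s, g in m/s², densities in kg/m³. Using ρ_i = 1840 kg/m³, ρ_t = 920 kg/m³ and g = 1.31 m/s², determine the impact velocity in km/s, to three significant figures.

v ≈ 27.1 km/s

Rearranging for v: v = [D / (1.04 · (1840/920)^0.387 · 317^0.83 · 1.31^-0.18)]^(1/0.47).
D = 18700 m.
(1840/920)^0.387 = 1.308
317^0.83 = 119.1
1.31^-0.18 = 0.9526
Denominator = 1.04 × 1.308 × 119.1 × 0.9526 = 154.3
D / 154.3 = 18700 / 154.3 = 121.2
v = 121.2^(1/0.47) = 121.2^2.1277 = 27106 m/s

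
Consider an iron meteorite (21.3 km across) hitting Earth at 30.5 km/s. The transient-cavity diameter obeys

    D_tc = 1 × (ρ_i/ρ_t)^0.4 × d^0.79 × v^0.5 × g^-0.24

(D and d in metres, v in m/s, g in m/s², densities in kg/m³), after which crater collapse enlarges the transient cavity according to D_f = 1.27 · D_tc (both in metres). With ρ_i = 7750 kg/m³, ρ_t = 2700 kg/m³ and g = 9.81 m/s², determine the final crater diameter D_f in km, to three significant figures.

D_f ≈ 514 km

In SI: d = 21300 m, v = 30500 m/s.
(ρ_i/ρ_t)^0.4 = (7750/2700)^0.4 = 1.525
d^0.79 = 21300^0.79 = 2627
v^0.5 = 30500^0.5 = 174.6
g^-0.24 = 9.81^-0.24 = 0.5781
D_tc = 1 × 1.525 × 2627 × 174.6 × 0.5781 = 4.044 × 10^5 m
D_f = 1.27 × 4.044 × 10^5 = 5.136 × 10^5 m
     = 513.6 km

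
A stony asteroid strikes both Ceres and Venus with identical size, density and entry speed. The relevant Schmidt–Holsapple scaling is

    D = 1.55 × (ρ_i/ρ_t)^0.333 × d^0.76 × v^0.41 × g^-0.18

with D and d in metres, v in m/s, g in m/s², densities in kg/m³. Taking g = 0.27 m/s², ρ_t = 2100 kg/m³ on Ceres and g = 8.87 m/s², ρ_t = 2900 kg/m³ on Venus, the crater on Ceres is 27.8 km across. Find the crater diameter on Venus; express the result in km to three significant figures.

D ≈ 13.3 km

The impactor-only factors (d, v, ρ_i) cancel in the ratio, leaving D_Venus/D_Ceres = (g_Venus/g_Ceres)^-0.18 · (ρ_t,Ceres/ρ_t,Venus)^0.333.
(8.87/0.27)^-0.18 = 32.85^-0.18 = 0.5334
(2100/2900)^0.333 = 0.7241^0.333 = 0.8981
Ratio = 0.5334 × 0.8981 = 0.4790
D_Venus = 0.4790 × 27.8 km = 13.3 km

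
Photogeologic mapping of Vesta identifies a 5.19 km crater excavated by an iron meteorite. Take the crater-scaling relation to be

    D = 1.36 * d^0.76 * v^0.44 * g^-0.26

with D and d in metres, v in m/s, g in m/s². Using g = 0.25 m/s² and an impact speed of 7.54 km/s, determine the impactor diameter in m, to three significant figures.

d ≈ 183 m

Rearranging for d: d = [D / (1.36 · 7540^0.44 · 0.25^-0.26)]^(1/0.76).
D = 5190 m.
7540^0.44 = 50.82
0.25^-0.26 = 1.434
Denominator = 1.36 × 50.82 × 1.434 = 99.11
D / 99.11 = 5190 / 99.11 = 52.37
d = 52.37^(1/0.76) = 52.37^1.3158 = 182.8 m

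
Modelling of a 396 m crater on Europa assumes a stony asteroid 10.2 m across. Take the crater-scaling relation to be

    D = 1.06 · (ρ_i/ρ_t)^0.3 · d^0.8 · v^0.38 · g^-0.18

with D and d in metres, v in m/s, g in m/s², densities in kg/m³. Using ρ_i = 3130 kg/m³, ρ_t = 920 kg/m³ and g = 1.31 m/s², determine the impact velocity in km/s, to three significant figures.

Rearranging for v: v = [D / (1.06 · (3130/920)^0.3 · 10.2^0.8 · 1.31^-0.18)]^(1/0.38).
(3130/920)^0.3 = 1.444
10.2^0.8 = 6.410
1.31^-0.18 = 0.9526
Denominator = 1.06 × 1.444 × 6.410 × 0.9526 = 9.346
D / 9.346 = 396 / 9.346 = 42.37
v = 42.37^(1/0.38) = 42.37^2.6316 = 19132 m/s

v ≈ 19.1 km/s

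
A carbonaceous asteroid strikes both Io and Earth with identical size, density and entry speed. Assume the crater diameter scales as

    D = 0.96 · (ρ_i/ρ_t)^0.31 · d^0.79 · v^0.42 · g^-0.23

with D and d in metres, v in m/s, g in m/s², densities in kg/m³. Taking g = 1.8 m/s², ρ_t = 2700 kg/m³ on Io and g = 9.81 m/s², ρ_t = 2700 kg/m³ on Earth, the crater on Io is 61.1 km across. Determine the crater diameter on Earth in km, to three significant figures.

The impactor-only factors (d, v, ρ_i) cancel in the ratio, leaving D_Earth/D_Io = (g_Earth/g_Io)^-0.23 · (ρ_t,Io/ρ_t,Earth)^0.31.
(9.81/1.8)^-0.23 = 5.450^-0.23 = 0.6771
(2700/2700)^0.31 = 1.000^0.31 = 1.000
Ratio = 0.6771 × 1.000 = 0.6771
D_Earth = 0.6771 × 61.1 km = 41.4 km

D ≈ 41.4 km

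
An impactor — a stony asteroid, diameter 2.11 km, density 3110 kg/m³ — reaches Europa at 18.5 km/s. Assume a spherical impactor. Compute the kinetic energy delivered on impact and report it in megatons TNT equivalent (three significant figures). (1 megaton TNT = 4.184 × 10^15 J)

E ≈ 6.26 × 10^5 Mt TNT

d = 2110 m; v = 18500 m/s.
Mass m = (π/6) ρ d³ = (π/6) × 3110 × (2110)³ = 1.530 × 10^13 kg
E = ½ m v² = 0.5 × 1.530 × 10^13 × (18500)² = 2.618 × 10^21 J
   = 2.618 × 10^21 / 4.184×10^15 = 6.257 × 10^5 Mt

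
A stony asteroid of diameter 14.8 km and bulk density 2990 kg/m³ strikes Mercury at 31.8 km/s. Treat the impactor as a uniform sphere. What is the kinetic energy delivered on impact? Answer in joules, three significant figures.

E ≈ 2.57 × 10^24 J

d = 14800 m; v = 31800 m/s.
Mass m = (π/6) ρ d³ = (π/6) × 2990 × (14800)³ = 5.075 × 10^15 kg
E = ½ m v² = 0.5 × 5.075 × 10^15 × (31800)² = 2.566 × 10^24 J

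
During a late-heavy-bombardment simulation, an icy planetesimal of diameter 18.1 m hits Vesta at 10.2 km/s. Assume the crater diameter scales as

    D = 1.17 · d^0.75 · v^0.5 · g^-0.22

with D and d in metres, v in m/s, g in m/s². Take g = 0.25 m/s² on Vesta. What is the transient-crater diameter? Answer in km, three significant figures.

D ≈ 1.41 km

In SI units: v = 10200 m/s.
d^0.75 = 18.1^0.75 = 8.775
v^0.5 = 10200^0.5 = 101.0
g^-0.22 = 0.25^-0.22 = 1.357
D = 1.17 × 8.775 × 101.0 × 1.357 = 1407 m
   = 1.407 km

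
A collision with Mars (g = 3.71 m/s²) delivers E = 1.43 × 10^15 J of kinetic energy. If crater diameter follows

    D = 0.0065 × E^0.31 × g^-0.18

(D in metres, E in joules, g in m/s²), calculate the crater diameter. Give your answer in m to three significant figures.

E^0.31 = (1.43 × 10^15)^0.31 = 4.991 × 10^4
g^-0.18 = 3.71^-0.18 = 0.7898
D = 0.0065 × 4.991 × 10^4 × 0.7898 = 256.2 m

D ≈ 256 m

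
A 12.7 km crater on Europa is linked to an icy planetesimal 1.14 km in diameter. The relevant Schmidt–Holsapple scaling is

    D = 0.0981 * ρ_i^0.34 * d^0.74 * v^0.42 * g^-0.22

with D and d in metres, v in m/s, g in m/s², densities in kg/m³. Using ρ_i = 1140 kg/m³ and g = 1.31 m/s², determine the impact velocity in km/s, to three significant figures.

Rearranging for v: v = [D / (0.0981 · 1140^0.34 · 1140^0.74 · 1.31^-0.22)]^(1/0.42).
D = 12700 m.
1140^0.34 = 10.95
1140^0.74 = 182.9
1.31^-0.22 = 0.9423
Denominator = 0.0981 × 10.95 × 182.9 × 0.9423 = 185.1
D / 185.1 = 12700 / 185.1 = 68.61
v = 68.61^(1/0.42) = 68.61^2.381 = 23574 m/s

v ≈ 23.6 km/s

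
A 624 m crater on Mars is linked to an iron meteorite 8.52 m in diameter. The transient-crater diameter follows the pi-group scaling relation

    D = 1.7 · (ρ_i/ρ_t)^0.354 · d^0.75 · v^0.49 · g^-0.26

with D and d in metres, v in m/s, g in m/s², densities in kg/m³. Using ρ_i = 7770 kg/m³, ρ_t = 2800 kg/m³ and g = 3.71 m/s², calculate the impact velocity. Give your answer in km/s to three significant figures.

Rearranging for v: v = [D / (1.7 · (7770/2800)^0.354 · 8.52^0.75 · 3.71^-0.26)]^(1/0.49).
(7770/2800)^0.354 = 1.435
8.52^0.75 = 4.987
3.71^-0.26 = 0.7112
Denominator = 1.7 × 1.435 × 4.987 × 0.7112 = 8.652
D / 8.652 = 624 / 8.652 = 72.12
v = 72.12^(1/0.49) = 72.12^2.0408 = 6193 m/s

v ≈ 6.19 km/s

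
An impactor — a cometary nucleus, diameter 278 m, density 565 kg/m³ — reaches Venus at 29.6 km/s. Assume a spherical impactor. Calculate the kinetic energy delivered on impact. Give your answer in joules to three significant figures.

E ≈ 2.78 × 10^18 J

v = 29600 m/s.
Mass m = (π/6) ρ d³ = (π/6) × 565 × (278)³ = 6.356 × 10^9 kg
E = ½ m v² = 0.5 × 6.356 × 10^9 × (29600)² = 2.784 × 10^18 J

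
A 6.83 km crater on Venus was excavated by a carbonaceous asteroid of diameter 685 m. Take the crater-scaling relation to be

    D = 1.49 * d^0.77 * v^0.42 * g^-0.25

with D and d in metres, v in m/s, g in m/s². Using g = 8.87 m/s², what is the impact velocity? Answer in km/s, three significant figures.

Rearranging for v: v = [D / (1.49 · 685^0.77 · 8.87^-0.25)]^(1/0.42).
D = 6830 m.
685^0.77 = 152.6
8.87^-0.25 = 0.5795
Denominator = 1.49 × 152.6 × 0.5795 = 131.8
D / 131.8 = 6830 / 131.8 = 51.82
v = 51.82^(1/0.42) = 51.82^2.381 = 12084 m/s

v ≈ 12.1 km/s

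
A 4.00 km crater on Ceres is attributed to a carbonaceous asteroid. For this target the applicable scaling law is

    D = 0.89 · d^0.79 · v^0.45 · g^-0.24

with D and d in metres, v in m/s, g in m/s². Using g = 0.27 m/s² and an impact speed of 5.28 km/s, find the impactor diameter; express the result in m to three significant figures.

Rearranging for d: d = [D / (0.89 · 5280^0.45 · 0.27^-0.24)]^(1/0.79).
D = 4000 m.
5280^0.45 = 47.34
0.27^-0.24 = 1.369
Denominator = 0.89 × 47.34 × 1.369 = 57.68
D / 57.68 = 4000 / 57.68 = 69.35
d = 69.35^(1/0.79) = 69.35^1.2658 = 214.0 m

d ≈ 214 m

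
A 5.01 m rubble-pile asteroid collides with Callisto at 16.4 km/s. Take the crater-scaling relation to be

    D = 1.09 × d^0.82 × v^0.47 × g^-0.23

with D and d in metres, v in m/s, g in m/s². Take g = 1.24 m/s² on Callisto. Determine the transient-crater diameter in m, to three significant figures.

D ≈ 372 m

In SI units: v = 16400 m/s.
d^0.82 = 5.01^0.82 = 3.749
v^0.47 = 16400^0.47 = 95.71
g^-0.23 = 1.24^-0.23 = 0.9517
D = 1.09 × 3.749 × 95.71 × 0.9517 = 372.2 m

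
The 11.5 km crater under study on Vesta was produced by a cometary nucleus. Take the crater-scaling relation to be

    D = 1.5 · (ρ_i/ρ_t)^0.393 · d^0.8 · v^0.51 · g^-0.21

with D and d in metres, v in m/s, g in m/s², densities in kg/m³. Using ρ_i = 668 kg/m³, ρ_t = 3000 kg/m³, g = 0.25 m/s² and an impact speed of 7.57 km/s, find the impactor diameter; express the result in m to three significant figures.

Rearranging for d: d = [D / (1.5 · (668/3000)^0.393 · 7570^0.51 · 0.25^-0.21)]^(1/0.8).
D = 11500 m.
(668/3000)^0.393 = 0.5542
7570^0.51 = 95.13
0.25^-0.21 = 1.338
Denominator = 1.5 × 0.5542 × 95.13 × 1.338 = 105.8
D / 105.8 = 11500 / 105.8 = 108.7
d = 108.7^(1/0.8) = 108.7^1.25 = 351.0 m

d ≈ 351 m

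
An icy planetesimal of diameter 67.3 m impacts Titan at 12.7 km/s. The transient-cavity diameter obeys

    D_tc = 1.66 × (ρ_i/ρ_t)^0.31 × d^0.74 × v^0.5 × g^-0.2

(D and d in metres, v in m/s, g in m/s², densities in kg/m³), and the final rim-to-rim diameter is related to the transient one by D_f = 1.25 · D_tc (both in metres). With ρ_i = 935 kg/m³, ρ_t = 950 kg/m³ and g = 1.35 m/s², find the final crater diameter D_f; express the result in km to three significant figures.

v = 12700 m/s.
(ρ_i/ρ_t)^0.31 = (935/950)^0.31 = 0.9951
d^0.74 = 67.3^0.74 = 22.53
v^0.5 = 12700^0.5 = 112.7
g^-0.2 = 1.35^-0.2 = 0.9417
D_tc = 1.66 × 0.9951 × 22.53 × 112.7 × 0.9417 = 3950 m
D_f = 1.25 × 3950 = 4938 m
     = 4.938 km

D_f ≈ 4.94 km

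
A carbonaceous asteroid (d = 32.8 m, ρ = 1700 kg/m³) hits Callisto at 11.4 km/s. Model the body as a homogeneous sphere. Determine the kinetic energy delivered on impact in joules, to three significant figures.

v = 11400 m/s.
Mass m = (π/6) ρ d³ = (π/6) × 1700 × (32.8)³ = 3.141 × 10^7 kg
E = ½ m v² = 0.5 × 3.141 × 10^7 × (11400)² = 2.041 × 10^15 J

E ≈ 2.04 × 10^15 J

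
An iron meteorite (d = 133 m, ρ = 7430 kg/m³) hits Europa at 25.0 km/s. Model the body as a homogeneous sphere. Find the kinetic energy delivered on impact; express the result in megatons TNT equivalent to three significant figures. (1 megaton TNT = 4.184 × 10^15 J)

v = 25000 m/s.
Mass m = (π/6) ρ d³ = (π/6) × 7430 × (133)³ = 9.153 × 10^9 kg
E = ½ m v² = 0.5 × 9.153 × 10^9 × (25000)² = 2.860 × 10^18 J
   = 2.860 × 10^18 / 4.184×10^15 = 683.6 Mt

E ≈ 684 Mt TNT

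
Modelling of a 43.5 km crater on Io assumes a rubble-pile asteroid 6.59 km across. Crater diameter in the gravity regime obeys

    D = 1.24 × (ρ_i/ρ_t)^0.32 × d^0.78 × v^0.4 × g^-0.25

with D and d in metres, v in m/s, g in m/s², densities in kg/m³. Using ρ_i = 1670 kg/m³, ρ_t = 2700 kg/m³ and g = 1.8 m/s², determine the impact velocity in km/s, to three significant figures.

v ≈ 17.5 km/s

Rearranging for v: v = [D / (1.24 · (1670/2700)^0.32 · 6590^0.78 · 1.8^-0.25)]^(1/0.4).
D = 43500 m.
(1670/2700)^0.32 = 0.8575
6590^0.78 = 952.2
1.8^-0.25 = 0.8633
Denominator = 1.24 × 0.8575 × 952.2 × 0.8633 = 874.1
D / 874.1 = 43500 / 874.1 = 49.77
v = 49.77^(1/0.4) = 49.77^2.5 = 17475 m/s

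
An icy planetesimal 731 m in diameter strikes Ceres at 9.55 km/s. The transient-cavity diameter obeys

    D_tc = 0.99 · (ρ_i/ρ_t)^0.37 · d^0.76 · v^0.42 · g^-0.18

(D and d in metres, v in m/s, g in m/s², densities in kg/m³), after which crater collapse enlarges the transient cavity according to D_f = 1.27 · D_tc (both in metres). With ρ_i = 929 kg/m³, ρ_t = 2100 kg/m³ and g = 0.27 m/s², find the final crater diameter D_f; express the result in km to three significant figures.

v = 9550 m/s.
(ρ_i/ρ_t)^0.37 = (929/2100)^0.37 = 0.7395
d^0.76 = 731^0.76 = 150.2
v^0.42 = 9550^0.42 = 46.95
g^-0.18 = 0.27^-0.18 = 1.266
D_tc = 0.99 × 0.7395 × 150.2 × 46.95 × 1.266 = 6536 m
D_f = 1.27 × 6536 = 8301 m
     = 8.301 km

D_f ≈ 8.30 km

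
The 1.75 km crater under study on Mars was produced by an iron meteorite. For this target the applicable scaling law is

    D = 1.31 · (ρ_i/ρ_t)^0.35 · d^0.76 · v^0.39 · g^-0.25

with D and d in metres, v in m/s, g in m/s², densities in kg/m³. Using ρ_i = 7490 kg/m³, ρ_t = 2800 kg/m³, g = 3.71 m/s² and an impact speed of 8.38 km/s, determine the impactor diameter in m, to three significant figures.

d ≈ 123 m

Rearranging for d: d = [D / (1.31 · (7490/2800)^0.35 · 8380^0.39 · 3.71^-0.25)]^(1/0.76).
D = 1750 m.
(7490/2800)^0.35 = 1.411
8380^0.39 = 33.89
3.71^-0.25 = 0.7205
Denominator = 1.31 × 1.411 × 33.89 × 0.7205 = 45.13
D / 45.13 = 1750 / 45.13 = 38.78
d = 38.78^(1/0.76) = 38.78^1.3158 = 123.1 m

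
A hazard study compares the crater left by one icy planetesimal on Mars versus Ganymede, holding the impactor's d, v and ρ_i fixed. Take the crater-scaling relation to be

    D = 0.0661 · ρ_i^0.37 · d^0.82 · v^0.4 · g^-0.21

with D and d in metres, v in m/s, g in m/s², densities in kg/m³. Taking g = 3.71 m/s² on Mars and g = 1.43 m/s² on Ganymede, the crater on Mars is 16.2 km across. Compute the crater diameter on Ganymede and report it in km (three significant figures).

D ≈ 19.8 km

All impactor-dependent factors cancel in the ratio, leaving D_Ganymede/D_Mars = (g_Ganymede/g_Mars)^-0.21.
(1.43/3.71)^-0.21 = 0.3854^-0.21 = 1.222
D_Ganymede = 1.222 × 16.2 km = 19.8 km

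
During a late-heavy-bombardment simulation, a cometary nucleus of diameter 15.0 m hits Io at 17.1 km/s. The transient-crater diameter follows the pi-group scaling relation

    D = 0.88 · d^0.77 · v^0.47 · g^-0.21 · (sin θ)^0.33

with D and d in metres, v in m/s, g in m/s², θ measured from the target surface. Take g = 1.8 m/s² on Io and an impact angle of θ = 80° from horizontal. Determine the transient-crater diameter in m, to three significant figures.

D ≈ 608 m

In SI units: v = 17100 m/s.
d^0.77 = 15^0.77 = 8.046
v^0.47 = 17100^0.47 = 97.61
g^-0.21 = 1.8^-0.21 = 0.8839
(sin 80°)^0.33 = 0.9848^0.33 = 0.9950
D = 0.88 × 8.046 × 97.61 × 0.8839 × 0.9950 = 607.8 m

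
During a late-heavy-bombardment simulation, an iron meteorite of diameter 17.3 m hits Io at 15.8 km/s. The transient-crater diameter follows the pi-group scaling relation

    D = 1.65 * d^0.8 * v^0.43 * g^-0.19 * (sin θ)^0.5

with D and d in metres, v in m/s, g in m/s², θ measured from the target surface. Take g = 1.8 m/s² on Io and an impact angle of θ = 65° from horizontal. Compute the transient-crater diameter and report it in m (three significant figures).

In SI units: v = 15800 m/s.
d^0.8 = 17.3^0.8 = 9.782
v^0.43 = 15800^0.43 = 63.89
g^-0.19 = 1.8^-0.19 = 0.8943
(sin 65°)^0.5 = 0.9063^0.5 = 0.9520
D = 1.65 × 9.782 × 63.89 × 0.8943 × 0.9520 = 877.9 m

D ≈ 878 m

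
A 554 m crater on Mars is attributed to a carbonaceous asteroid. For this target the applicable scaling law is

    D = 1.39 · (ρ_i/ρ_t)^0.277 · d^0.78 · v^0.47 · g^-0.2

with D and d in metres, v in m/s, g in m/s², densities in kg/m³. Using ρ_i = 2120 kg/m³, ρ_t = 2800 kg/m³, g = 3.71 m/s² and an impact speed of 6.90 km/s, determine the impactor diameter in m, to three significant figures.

d ≈ 16.2 m

Rearranging for d: d = [D / (1.39 · (2120/2800)^0.277 · 6900^0.47 · 3.71^-0.2)]^(1/0.78).
(2120/2800)^0.277 = 0.9258
6900^0.47 = 63.72
3.71^-0.2 = 0.7694
Denominator = 1.39 × 0.9258 × 63.72 × 0.7694 = 63.09
D / 63.09 = 554 / 63.09 = 8.781
d = 8.781^(1/0.78) = 8.781^1.2821 = 16.21 m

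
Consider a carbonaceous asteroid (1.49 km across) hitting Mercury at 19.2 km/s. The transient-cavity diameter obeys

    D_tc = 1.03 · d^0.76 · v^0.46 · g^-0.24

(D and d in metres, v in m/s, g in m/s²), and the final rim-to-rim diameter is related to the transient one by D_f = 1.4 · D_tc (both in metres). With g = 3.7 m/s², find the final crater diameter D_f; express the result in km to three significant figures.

D_f ≈ 25.4 km

In SI: d = 1490 m, v = 19200 m/s.
d^0.76 = 1490^0.76 = 258.0
v^0.46 = 19200^0.46 = 93.39
g^-0.24 = 3.7^-0.24 = 0.7305
D_tc = 1.03 × 258.0 × 93.39 × 0.7305 = 18130 m
D_f = 1.4 × 18130 = 25382 m
     = 25.38 km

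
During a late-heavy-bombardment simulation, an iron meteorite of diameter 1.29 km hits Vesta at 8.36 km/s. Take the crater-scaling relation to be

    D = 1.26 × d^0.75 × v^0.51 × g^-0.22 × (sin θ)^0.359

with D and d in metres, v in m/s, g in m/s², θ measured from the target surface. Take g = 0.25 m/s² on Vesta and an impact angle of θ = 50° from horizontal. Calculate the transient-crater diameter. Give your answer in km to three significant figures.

In SI units: d = 1290 m, v = 8360 m/s.
d^0.75 = 1290^0.75 = 215.2
v^0.51 = 8360^0.51 = 100.1
g^-0.22 = 0.25^-0.22 = 1.357
(sin 50°)^0.359 = 0.7660^0.359 = 0.9087
D = 1.26 × 215.2 × 100.1 × 1.357 × 0.9087 = 33469 m
   = 33.47 km

D ≈ 33.5 km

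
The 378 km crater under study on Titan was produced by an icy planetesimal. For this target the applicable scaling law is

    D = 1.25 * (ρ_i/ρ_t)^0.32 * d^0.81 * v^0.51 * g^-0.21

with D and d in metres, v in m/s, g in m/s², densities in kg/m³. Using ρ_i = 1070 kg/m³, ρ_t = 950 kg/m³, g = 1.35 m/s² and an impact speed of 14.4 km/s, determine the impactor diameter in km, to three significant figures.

d ≈ 14.5 km

Rearranging for d: d = [D / (1.25 · (1070/950)^0.32 · 14400^0.51 · 1.35^-0.21)]^(1/0.81).
D = 378000 m.
(1070/950)^0.32 = 1.039
14400^0.51 = 132.1
1.35^-0.21 = 0.9389
Denominator = 1.25 × 1.039 × 132.1 × 0.9389 = 161.1
D / 161.1 = 378000 / 161.1 = 2346
d = 2346^(1/0.81) = 2346^1.2346 = 14488 m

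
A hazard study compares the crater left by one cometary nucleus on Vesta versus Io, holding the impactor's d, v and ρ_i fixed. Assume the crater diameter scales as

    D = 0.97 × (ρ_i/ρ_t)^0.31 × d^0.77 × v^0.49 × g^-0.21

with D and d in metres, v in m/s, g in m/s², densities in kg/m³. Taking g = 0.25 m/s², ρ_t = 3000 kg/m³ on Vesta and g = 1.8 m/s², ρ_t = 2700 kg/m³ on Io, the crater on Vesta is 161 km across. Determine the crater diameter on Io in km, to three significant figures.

D ≈ 110 km

The impactor-only factors (d, v, ρ_i) cancel in the ratio, leaving D_Io/D_Vesta = (g_Io/g_Vesta)^-0.21 · (ρ_t,Vesta/ρ_t,Io)^0.31.
(1.8/0.25)^-0.21 = 7.200^-0.21 = 0.6606
(3000/2700)^0.31 = 1.111^0.31 = 1.033
Ratio = 0.6606 × 1.033 = 0.6824
D_Io = 0.6824 × 161 km = 110 km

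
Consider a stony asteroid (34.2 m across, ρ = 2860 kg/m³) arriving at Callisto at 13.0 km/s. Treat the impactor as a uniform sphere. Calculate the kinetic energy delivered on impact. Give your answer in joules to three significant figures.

v = 13000 m/s.
Mass m = (π/6) ρ d³ = (π/6) × 2860 × (34.2)³ = 5.990 × 10^7 kg
E = ½ m v² = 0.5 × 5.990 × 10^7 × (13000)² = 5.062 × 10^15 J

E ≈ 5.06 × 10^15 J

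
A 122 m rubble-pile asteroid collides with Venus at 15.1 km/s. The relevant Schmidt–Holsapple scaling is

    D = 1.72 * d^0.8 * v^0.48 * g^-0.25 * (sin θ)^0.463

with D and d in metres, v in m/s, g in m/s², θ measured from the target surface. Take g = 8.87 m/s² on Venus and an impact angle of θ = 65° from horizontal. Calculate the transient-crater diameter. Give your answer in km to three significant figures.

In SI units: v = 15100 m/s.
d^0.8 = 122^0.8 = 46.68
v^0.48 = 15100^0.48 = 101.4
g^-0.25 = 8.87^-0.25 = 0.5795
(sin 65°)^0.463 = 0.9063^0.463 = 0.9555
D = 1.72 × 46.68 × 101.4 × 0.5795 × 0.9555 = 4508 m
   = 4.508 km

D ≈ 4.51 km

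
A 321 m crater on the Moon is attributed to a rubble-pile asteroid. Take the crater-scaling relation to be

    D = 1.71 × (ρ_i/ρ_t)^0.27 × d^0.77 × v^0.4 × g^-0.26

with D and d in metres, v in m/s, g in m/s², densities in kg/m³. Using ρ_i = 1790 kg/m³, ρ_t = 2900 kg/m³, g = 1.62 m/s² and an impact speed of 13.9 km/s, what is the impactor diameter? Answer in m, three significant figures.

d ≈ 8.80 m

Rearranging for d: d = [D / (1.71 · (1790/2900)^0.27 · 13900^0.4 · 1.62^-0.26)]^(1/0.77).
(1790/2900)^0.27 = 0.8779
13900^0.4 = 45.42
1.62^-0.26 = 0.8821
Denominator = 1.71 × 0.8779 × 45.42 × 0.8821 = 60.15
D / 60.15 = 321 / 60.15 = 5.337
d = 5.337^(1/0.77) = 5.337^1.2987 = 8.801 m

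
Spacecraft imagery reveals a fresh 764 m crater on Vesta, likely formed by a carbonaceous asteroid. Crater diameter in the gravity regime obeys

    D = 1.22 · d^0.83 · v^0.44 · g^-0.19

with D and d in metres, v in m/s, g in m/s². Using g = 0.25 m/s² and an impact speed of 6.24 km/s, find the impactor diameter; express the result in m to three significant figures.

d ≈ 16.6 m

Rearranging for d: d = [D / (1.22 · 6240^0.44 · 0.25^-0.19)]^(1/0.83).
6240^0.44 = 46.76
0.25^-0.19 = 1.301
Denominator = 1.22 × 46.76 × 1.301 = 74.22
D / 74.22 = 764 / 74.22 = 10.29
d = 10.29^(1/0.83) = 10.29^1.2048 = 16.59 m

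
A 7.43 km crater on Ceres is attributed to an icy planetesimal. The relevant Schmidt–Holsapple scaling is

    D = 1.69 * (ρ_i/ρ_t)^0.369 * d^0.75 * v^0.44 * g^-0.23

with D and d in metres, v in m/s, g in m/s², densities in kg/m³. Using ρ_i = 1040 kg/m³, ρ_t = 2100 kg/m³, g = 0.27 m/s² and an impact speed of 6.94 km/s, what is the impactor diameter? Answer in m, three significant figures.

d ≈ 380 m

Rearranging for d: d = [D / (1.69 · (1040/2100)^0.369 · 6940^0.44 · 0.27^-0.23)]^(1/0.75).
D = 7430 m.
(1040/2100)^0.369 = 0.7716
6940^0.44 = 49.00
0.27^-0.23 = 1.351
Denominator = 1.69 × 0.7716 × 49.00 × 1.351 = 86.32
D / 86.32 = 7430 / 86.32 = 86.08
d = 86.08^(1/0.75) = 86.08^1.3333 = 380.0 m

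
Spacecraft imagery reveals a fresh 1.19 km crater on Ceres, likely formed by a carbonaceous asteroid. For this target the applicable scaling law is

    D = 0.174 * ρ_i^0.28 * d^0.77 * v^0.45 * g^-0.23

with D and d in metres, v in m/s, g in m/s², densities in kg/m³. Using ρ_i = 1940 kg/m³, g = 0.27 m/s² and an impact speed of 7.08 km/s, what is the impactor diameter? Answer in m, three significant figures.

Rearranging for d: d = [D / (0.174 · 1940^0.28 · 7080^0.45 · 0.27^-0.23)]^(1/0.77).
D = 1190 m.
1940^0.28 = 8.329
7080^0.45 = 54.02
0.27^-0.23 = 1.351
Denominator = 0.174 × 8.329 × 54.02 × 1.351 = 105.8
D / 105.8 = 1190 / 105.8 = 11.25
d = 11.25^(1/0.77) = 11.25^1.2987 = 23.18 m

d ≈ 23.2 m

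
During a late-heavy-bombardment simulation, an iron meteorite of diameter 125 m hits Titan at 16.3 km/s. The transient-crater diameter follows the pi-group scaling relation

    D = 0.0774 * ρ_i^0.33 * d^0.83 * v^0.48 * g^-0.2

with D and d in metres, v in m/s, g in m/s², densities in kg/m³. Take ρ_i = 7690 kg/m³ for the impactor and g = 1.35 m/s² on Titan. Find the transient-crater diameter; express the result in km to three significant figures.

In SI units: v = 16300 m/s.
ρ_i^0.33 = 7690^0.33 = 19.16
d^0.83 = 125^0.83 = 55.01
v^0.48 = 16300^0.48 = 105.2
g^-0.2 = 1.35^-0.2 = 0.9417
D = 0.0774 × 19.16 × 55.01 × 105.2 × 0.9417 = 8082 m
   = 8.082 km

D ≈ 8.08 km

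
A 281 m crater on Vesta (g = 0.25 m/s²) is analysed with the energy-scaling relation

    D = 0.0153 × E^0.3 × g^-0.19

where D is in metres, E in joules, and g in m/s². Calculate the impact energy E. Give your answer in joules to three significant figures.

E ≈ 6.79 × 10^13 J

Rearranging: E = [D / (0.0153 · g^-0.19)]^(1/0.3).
g^-0.19 = 0.25^-0.19 = 1.301
D / (0.0153 × 1.301) = 281 / (0.01991) = 1.411 × 10^4
E = (1.411 × 10^4)^3.3333 = 6.786 × 10^13 J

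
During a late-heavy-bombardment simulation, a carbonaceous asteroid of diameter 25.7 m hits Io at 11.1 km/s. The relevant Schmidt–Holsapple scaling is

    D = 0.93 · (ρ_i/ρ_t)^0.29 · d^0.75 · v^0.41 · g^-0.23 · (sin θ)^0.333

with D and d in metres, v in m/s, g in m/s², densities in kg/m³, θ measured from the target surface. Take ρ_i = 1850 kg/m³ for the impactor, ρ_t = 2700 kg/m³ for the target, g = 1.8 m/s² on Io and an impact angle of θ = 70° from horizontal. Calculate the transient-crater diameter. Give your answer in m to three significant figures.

D ≈ 371 m

In SI units: v = 11100 m/s.
(ρ_i/ρ_t)^0.29 = (1850/2700)^0.29 = 0.8962
d^0.75 = 25.7^0.75 = 11.41
v^0.41 = 11100^0.41 = 45.56
g^-0.23 = 1.8^-0.23 = 0.8735
(sin 70°)^0.333 = 0.9397^0.333 = 0.9795
D = 0.93 × 0.8962 × 11.41 × 45.56 × 0.8735 × 0.9795 = 370.7 m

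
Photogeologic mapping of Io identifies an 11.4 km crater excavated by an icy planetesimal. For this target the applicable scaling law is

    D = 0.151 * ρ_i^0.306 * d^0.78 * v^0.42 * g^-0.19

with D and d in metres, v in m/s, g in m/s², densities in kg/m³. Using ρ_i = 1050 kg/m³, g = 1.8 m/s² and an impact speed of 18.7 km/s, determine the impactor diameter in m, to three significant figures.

Rearranging for d: d = [D / (0.151 · 1050^0.306 · 18700^0.42 · 1.8^-0.19)]^(1/0.78).
D = 11400 m.
1050^0.306 = 8.404
18700^0.42 = 62.25
1.8^-0.19 = 0.8943
Denominator = 0.151 × 8.404 × 62.25 × 0.8943 = 70.65
D / 70.65 = 11400 / 70.65 = 161.4
d = 161.4^(1/0.78) = 161.4^1.2821 = 677.3 m

d ≈ 677 m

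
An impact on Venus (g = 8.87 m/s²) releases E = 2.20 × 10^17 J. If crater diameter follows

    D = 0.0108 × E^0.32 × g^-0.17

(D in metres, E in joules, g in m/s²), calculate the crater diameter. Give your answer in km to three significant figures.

D ≈ 2.64 km

E^0.32 = (2.20 × 10^17)^0.32 = 3.545 × 10^5
g^-0.17 = 8.87^-0.17 = 0.6900
D = 0.0108 × 3.545 × 10^5 × 0.6900 = 2642 m
   = 2.642 km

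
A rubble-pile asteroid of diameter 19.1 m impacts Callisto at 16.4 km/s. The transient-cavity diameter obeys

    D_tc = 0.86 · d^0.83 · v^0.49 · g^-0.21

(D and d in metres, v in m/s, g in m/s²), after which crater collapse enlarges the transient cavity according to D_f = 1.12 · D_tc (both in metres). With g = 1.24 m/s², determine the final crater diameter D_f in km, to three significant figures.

D_f ≈ 1.24 km

v = 16400 m/s.
d^0.83 = 19.1^0.83 = 11.57
v^0.49 = 16400^0.49 = 116.2
g^-0.21 = 1.24^-0.21 = 0.9558
D_tc = 0.86 × 11.57 × 116.2 × 0.9558 = 1105 m
D_f = 1.12 × 1105 = 1238 m
     = 1.238 km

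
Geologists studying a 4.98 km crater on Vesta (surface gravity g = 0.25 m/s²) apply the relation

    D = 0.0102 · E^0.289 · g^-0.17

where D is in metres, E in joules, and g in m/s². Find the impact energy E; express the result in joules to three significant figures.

Rearranging: E = [D / (0.0102 · g^-0.17)]^(1/0.289).
D = 4980 m.
g^-0.17 = 0.25^-0.17 = 1.266
D / (0.0102 × 1.266) = 4980 / (0.01291) = 3.857 × 10^5
E = (3.857 × 10^5)^3.4602 = 2.136 × 10^19 J

E ≈ 2.14 × 10^19 J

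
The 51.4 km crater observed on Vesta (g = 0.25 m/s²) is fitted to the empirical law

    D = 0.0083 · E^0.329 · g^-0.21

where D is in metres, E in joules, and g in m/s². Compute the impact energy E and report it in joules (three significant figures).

E ≈ 1.82 × 10^20 J

Rearranging: E = [D / (0.0083 · g^-0.21)]^(1/0.329).
D = 51400 m.
g^-0.21 = 0.25^-0.21 = 1.338
D / (0.0083 × 1.338) = 51400 / (0.01111) = 4.626 × 10^6
E = (4.626 × 10^6)^3.0395 = 1.815 × 10^20 J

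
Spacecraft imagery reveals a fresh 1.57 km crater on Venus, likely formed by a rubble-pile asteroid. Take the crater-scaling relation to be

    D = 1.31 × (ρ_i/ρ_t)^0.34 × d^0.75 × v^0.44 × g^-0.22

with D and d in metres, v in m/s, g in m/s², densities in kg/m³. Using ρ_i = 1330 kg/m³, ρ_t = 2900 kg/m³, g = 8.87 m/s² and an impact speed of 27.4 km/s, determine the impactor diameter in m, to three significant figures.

Rearranging for d: d = [D / (1.31 · (1330/2900)^0.34 · 27400^0.44 · 8.87^-0.22)]^(1/0.75).
D = 1570 m.
(1330/2900)^0.34 = 0.7672
27400^0.44 = 89.66
8.87^-0.22 = 0.6187
Denominator = 1.31 × 0.7672 × 89.66 × 0.6187 = 55.75
D / 55.75 = 1570 / 55.75 = 28.16
d = 28.16^(1/0.75) = 28.16^1.3333 = 85.66 m

d ≈ 85.7 m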